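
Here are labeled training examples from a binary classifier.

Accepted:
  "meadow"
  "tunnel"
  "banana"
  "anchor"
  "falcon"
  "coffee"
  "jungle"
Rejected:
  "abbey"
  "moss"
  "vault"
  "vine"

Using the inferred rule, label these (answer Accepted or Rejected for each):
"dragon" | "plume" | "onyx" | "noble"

The pattern is that an item is 'Accepted' exactly when: length 6.
"dragon" → length 6 → Accepted.
"plume" → length 5 → Rejected.
"onyx" → length 4 → Rejected.
"noble" → length 5 → Rejected.

Accepted, Rejected, Rejected, Rejected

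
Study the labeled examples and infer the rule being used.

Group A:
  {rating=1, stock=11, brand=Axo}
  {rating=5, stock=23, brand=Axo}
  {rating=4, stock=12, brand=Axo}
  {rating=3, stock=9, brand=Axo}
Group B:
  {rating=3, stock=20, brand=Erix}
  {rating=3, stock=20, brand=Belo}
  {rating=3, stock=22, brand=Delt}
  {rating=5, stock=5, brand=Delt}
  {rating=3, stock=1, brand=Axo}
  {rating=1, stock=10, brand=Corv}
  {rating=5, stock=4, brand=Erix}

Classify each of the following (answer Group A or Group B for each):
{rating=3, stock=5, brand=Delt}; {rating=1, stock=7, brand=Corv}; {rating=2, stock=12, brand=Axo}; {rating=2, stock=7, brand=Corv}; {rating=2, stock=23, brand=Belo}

All 'Group A' examples share one property — brand is Axo AND stock ≥ 4 — and every 'Group B' example lacks it.
{rating=3, stock=5, brand=Delt} — brand is Delt, stock = 5, hence Group B.
{rating=1, stock=7, brand=Corv} — brand is Corv, stock = 7, hence Group B.
{rating=2, stock=12, brand=Axo} — brand is Axo, stock = 12, hence Group A.
{rating=2, stock=7, brand=Corv} — brand is Corv, stock = 7, hence Group B.
{rating=2, stock=23, brand=Belo} — brand is Belo, stock = 23, hence Group B.

Group B, Group B, Group A, Group B, Group B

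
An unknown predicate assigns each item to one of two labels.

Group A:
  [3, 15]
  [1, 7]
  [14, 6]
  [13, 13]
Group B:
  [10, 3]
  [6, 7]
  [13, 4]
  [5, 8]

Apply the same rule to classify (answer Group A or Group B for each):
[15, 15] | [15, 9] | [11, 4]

Group A, Group A, Group B

The simplest hypothesis consistent with all the labels is: sum is even.
Group A: [15, 15], since 15+15 = 30.
Group A: [15, 9], since 15+9 = 24.
Group B: [11, 4], since 11+4 = 15.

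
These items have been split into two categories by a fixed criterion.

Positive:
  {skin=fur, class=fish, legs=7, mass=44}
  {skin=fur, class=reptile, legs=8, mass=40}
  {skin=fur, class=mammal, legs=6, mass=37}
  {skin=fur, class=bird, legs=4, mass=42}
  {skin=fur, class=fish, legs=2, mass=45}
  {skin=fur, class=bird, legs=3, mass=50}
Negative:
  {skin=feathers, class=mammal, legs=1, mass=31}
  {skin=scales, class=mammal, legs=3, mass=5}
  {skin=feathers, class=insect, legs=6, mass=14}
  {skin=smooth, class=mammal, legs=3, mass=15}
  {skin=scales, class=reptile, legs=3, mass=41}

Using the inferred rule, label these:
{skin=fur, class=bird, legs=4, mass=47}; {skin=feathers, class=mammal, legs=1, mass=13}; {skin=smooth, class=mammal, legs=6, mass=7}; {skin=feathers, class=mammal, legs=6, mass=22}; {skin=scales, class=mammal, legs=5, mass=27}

Comparing the two groups points to one rule — skin is fur.
Positive: {skin=fur, class=bird, legs=4, mass=47}, since skin is fur.
Negative: {skin=feathers, class=mammal, legs=1, mass=13}, since skin is feathers.
Negative: {skin=smooth, class=mammal, legs=6, mass=7}, since skin is smooth.
Negative: {skin=feathers, class=mammal, legs=6, mass=22}, since skin is feathers.
Negative: {skin=scales, class=mammal, legs=5, mass=27}, since skin is scales.

Positive, Negative, Negative, Negative, Negative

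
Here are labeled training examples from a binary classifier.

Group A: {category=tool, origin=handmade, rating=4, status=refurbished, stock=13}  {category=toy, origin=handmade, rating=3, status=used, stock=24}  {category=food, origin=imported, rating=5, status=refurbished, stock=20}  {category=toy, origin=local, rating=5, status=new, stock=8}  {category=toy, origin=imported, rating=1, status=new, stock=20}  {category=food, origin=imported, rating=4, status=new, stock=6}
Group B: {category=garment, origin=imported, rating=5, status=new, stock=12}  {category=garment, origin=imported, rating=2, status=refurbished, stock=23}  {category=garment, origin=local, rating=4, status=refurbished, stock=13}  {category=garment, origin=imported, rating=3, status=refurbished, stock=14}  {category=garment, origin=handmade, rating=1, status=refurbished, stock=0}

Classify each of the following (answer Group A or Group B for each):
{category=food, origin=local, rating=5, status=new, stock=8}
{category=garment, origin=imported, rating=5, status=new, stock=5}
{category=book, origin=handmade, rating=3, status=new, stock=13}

Group A, Group B, Group A

The distinguishing property — category is not garment — holds for all the 'Group A' cases and none of the 'Group B' cases.
{category=food, origin=local, rating=5, status=new, stock=8} → category is food → Group A.
{category=garment, origin=imported, rating=5, status=new, stock=5} → category is garment → Group B.
{category=book, origin=handmade, rating=3, status=new, stock=13} → category is book → Group A.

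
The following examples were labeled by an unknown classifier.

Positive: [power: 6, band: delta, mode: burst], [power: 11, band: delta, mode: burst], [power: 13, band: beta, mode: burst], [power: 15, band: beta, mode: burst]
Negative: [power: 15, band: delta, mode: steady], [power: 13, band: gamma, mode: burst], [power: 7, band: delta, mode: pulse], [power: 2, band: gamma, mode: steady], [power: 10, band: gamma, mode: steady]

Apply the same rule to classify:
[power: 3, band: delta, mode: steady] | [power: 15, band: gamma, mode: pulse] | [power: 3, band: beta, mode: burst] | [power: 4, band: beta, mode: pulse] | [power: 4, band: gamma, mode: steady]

Negative, Negative, Positive, Negative, Negative

The distinguishing property — band is not gamma AND mode is burst — holds for all the 'Positive' cases and none of the 'Negative' cases.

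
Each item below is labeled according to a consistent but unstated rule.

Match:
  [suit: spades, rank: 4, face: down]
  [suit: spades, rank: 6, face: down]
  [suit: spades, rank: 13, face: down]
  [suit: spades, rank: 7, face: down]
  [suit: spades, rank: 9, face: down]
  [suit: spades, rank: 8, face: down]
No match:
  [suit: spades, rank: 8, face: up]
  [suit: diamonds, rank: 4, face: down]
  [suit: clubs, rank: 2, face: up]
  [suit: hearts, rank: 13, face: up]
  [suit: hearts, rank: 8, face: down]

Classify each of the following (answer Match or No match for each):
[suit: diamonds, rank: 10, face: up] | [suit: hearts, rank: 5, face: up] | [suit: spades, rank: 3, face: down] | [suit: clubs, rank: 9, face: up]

'Match' ⟺ face is down AND suit is spades.

No match, No match, Match, No match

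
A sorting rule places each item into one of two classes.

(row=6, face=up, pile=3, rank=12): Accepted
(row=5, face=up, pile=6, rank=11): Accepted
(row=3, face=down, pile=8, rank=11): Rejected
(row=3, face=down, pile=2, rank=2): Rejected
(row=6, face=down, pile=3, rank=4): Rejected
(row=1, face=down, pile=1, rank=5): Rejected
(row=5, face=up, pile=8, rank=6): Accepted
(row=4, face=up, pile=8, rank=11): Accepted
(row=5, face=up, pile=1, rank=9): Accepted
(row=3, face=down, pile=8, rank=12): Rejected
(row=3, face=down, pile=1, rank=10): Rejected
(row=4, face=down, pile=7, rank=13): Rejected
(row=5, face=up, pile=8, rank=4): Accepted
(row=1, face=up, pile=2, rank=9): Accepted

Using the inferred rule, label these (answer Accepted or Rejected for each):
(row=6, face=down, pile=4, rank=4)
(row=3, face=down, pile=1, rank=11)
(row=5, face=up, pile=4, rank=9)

Rejected, Rejected, Accepted

The rule appears to be: face is up.
(row=6, face=down, pile=4, rank=4): face is down, does not pass → Rejected.
(row=3, face=down, pile=1, rank=11): face is down, does not pass → Rejected.
(row=5, face=up, pile=4, rank=9): face is up, matches → Accepted.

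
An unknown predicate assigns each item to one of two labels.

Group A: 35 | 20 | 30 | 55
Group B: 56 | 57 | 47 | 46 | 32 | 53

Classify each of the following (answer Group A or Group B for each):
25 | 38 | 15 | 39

Group A, Group B, Group A, Group B

Comparing the two groups points to one rule — multiple of 5.
25 → 25 = 5·5 → Group A.
38 → 38 = 5·7 + 3 → Group B.
15 → 15 = 5·3 → Group A.
39 → 39 = 5·7 + 4 → Group B.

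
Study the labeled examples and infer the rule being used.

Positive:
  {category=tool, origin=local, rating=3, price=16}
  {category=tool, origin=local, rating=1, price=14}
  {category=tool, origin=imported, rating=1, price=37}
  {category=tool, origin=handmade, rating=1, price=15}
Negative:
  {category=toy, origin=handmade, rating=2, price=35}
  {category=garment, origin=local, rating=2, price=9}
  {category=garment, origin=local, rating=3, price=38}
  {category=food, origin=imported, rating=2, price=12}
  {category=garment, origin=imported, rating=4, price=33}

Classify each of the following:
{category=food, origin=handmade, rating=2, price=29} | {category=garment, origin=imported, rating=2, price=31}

Negative, Negative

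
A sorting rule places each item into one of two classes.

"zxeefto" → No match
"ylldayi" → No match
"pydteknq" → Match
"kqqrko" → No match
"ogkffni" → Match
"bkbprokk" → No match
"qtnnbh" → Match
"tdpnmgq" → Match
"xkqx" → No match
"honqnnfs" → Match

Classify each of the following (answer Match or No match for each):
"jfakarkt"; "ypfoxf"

A rule that fits every label: contains 'n' — true of each 'Match' example, false of each 'No match' one.
"jfakarkt" → no 'n' → No match. "ypfoxf" → no 'n' → No match.

No match, No match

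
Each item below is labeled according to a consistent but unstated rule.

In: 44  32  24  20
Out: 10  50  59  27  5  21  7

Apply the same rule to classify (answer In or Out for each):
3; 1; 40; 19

Rule: multiple of 4. This holds for each 'In' example and fails for each 'Out' one.
3: Out (3 = 4·0 + 3). 1: Out (1 = 4·0 + 1). 40: In (40 = 4·10). 19: Out (19 = 4·4 + 3).

Out, Out, In, Out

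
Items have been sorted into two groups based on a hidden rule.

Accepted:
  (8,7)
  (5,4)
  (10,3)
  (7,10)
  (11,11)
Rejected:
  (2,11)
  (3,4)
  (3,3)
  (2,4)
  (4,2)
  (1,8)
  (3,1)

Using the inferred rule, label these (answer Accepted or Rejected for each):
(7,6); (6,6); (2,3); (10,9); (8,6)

Accepted, Accepted, Rejected, Accepted, Accepted

All 'Accepted' examples share one property — first ≥ 5 — and every 'Rejected' example lacks it.
(7,6): first 7 — checks out, so Accepted. (6,6): first 6 — checks out, so Accepted. (2,3): first 2 — fails the rule, so Rejected. (10,9): first 10 — checks out, so Accepted. (8,6): first 8 — checks out, so Accepted.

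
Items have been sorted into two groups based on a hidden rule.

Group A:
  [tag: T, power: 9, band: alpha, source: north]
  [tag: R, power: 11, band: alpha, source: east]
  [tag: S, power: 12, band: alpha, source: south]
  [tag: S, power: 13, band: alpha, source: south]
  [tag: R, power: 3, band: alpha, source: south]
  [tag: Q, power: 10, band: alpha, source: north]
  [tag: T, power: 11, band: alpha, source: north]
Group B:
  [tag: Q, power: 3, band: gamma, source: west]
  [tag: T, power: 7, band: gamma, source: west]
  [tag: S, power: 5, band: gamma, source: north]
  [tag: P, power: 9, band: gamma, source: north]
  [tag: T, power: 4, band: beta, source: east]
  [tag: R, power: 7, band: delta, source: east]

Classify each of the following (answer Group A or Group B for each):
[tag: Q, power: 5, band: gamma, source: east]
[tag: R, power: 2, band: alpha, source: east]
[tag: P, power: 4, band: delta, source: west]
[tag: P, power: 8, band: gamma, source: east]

Group B, Group A, Group B, Group B

One predicate separates the groups cleanly: band is alpha.
[tag: Q, power: 5, band: gamma, source: east] → band is gamma → Group B. [tag: R, power: 2, band: alpha, source: east] → band is alpha → Group A. [tag: P, power: 4, band: delta, source: west] → band is delta → Group B. [tag: P, power: 8, band: gamma, source: east] → band is gamma → Group B.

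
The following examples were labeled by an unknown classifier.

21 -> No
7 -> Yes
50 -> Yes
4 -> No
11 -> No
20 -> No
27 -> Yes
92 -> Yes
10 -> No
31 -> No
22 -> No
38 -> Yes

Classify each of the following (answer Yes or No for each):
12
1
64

The common property of the 'Yes' items is: digit sum ≥ 5. No 'No' item has it.
12: digit sum 1+2 = 3 — does not pass, so No.
1: digit sum 1 — does not pass, so No.
64: digit sum 6+4 = 10 — has this property, so Yes.

No, No, Yes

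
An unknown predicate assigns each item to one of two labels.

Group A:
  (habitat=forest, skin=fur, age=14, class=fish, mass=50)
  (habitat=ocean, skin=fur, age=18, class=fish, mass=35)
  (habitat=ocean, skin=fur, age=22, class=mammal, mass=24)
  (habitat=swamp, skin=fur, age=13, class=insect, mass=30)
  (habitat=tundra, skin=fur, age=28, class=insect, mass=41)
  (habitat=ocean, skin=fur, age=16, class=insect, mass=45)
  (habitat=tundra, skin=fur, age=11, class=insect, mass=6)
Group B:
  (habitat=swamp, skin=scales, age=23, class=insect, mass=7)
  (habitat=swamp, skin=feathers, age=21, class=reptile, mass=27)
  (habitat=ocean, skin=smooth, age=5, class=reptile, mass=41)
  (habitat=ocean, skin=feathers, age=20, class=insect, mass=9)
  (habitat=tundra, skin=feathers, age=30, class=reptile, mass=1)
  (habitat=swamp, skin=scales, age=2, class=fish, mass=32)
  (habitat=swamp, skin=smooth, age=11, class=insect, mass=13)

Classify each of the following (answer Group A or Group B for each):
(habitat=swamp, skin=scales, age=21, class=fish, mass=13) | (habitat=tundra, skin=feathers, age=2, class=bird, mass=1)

The common property of the 'Group A' items is: skin is fur. No 'Group B' item has it.
(habitat=swamp, skin=scales, age=21, class=fish, mass=13) — skin is scales, hence Group B.
(habitat=tundra, skin=feathers, age=2, class=bird, mass=1) — skin is feathers, hence Group B.

Group B, Group B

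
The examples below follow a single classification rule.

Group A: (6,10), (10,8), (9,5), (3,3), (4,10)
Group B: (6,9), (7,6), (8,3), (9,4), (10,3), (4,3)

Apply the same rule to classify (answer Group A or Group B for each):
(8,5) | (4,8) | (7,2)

Group B, Group A, Group B

The classifier is using: sum is even.
Group B: (8,5), since 8+5 = 13. Group A: (4,8), since 4+8 = 12. Group B: (7,2), since 7+2 = 9.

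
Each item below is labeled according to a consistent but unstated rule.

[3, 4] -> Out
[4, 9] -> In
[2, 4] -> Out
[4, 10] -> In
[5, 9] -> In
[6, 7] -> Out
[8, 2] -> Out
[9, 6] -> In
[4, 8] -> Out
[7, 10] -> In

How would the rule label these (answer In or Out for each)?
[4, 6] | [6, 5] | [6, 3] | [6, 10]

One predicate separates the groups cleanly: max ≥ 9.

Out, Out, Out, In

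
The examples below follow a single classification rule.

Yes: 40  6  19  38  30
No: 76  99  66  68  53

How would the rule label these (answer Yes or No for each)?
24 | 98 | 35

A rule that fits every label: at most 40 — true of each 'Yes' example, false of each 'No' one.

Yes, No, Yes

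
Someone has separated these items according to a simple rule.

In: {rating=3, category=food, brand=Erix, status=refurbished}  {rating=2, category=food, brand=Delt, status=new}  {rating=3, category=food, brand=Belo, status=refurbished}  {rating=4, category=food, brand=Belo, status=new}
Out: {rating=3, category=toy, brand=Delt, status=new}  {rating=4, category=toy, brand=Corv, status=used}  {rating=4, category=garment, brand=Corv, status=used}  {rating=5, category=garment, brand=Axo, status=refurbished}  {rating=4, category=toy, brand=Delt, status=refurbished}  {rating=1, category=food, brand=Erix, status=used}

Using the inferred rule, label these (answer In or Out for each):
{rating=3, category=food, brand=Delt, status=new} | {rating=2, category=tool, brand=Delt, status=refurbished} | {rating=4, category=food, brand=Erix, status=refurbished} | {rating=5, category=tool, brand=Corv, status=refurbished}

In, Out, In, Out

All 'In' examples share one property — category is food AND rating ≥ 2 — and every 'Out' example lacks it.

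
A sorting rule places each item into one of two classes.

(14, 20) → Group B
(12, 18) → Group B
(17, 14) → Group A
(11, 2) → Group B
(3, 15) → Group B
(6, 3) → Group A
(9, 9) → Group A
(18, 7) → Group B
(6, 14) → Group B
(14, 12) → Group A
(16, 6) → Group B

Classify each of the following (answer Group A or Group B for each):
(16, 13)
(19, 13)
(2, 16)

The simplest hypothesis consistent with all the labels is: |first − second| ≤ 3.
(16, 13) → |16−13| = 3 → Group A. (19, 13) → |19−13| = 6 → Group B. (2, 16) → |2−16| = 14 → Group B.

Group A, Group B, Group B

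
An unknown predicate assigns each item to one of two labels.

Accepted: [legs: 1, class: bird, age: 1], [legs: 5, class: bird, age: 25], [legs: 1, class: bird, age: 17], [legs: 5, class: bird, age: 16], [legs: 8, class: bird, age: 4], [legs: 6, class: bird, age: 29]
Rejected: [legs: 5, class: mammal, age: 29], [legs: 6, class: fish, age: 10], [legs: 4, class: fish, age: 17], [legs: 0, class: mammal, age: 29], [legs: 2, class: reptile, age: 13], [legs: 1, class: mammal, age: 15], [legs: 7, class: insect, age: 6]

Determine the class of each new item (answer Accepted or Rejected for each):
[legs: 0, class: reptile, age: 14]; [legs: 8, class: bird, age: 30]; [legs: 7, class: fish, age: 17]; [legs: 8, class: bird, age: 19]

Rejected, Accepted, Rejected, Accepted

One predicate separates the groups cleanly: class is bird.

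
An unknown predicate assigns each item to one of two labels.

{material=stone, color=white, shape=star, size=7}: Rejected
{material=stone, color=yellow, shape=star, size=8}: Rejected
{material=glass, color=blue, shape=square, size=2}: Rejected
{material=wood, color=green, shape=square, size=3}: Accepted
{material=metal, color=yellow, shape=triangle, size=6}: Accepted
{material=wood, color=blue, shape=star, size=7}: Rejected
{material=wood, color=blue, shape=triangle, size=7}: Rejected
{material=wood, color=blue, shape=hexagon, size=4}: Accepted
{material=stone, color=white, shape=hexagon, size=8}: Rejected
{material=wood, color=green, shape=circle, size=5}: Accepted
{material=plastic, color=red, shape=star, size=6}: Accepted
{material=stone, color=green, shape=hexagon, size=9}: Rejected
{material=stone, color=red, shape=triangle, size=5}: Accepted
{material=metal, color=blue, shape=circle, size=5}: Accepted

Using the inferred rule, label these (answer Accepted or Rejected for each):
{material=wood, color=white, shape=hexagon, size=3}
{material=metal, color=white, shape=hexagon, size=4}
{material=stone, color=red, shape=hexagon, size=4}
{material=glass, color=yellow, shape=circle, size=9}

One predicate separates the groups cleanly: size ≥ 3 AND size ≤ 6.
{material=wood, color=white, shape=hexagon, size=3}: Accepted (size = 3).
{material=metal, color=white, shape=hexagon, size=4}: Accepted (size = 4).
{material=stone, color=red, shape=hexagon, size=4}: Accepted (size = 4).
{material=glass, color=yellow, shape=circle, size=9}: Rejected (size = 9).

Accepted, Accepted, Accepted, Rejected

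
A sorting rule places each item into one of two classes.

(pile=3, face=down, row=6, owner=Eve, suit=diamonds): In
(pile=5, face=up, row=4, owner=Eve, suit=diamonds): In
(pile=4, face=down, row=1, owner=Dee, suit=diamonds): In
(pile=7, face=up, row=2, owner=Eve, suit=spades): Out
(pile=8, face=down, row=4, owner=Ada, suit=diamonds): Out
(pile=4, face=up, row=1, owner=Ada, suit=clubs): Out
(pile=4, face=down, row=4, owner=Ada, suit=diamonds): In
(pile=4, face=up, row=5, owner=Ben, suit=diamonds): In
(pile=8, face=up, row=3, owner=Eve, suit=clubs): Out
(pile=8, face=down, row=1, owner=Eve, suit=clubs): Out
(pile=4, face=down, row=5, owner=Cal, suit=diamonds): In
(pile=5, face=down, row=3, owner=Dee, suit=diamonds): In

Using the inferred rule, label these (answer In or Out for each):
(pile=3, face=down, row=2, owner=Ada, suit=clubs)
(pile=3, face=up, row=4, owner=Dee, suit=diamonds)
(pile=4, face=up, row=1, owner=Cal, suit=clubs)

Out, In, Out

A rule that fits every label: suit is diamonds AND pile ≤ 5 — true of each 'In' example, false of each 'Out' one.
(pile=3, face=down, row=2, owner=Ada, suit=clubs): suit is clubs, pile = 3 — does not satisfy this, so Out. (pile=3, face=up, row=4, owner=Dee, suit=diamonds): suit is diamonds, pile = 3 — checks out, so In. (pile=4, face=up, row=1, owner=Cal, suit=clubs): suit is clubs, pile = 4 — does not satisfy this, so Out.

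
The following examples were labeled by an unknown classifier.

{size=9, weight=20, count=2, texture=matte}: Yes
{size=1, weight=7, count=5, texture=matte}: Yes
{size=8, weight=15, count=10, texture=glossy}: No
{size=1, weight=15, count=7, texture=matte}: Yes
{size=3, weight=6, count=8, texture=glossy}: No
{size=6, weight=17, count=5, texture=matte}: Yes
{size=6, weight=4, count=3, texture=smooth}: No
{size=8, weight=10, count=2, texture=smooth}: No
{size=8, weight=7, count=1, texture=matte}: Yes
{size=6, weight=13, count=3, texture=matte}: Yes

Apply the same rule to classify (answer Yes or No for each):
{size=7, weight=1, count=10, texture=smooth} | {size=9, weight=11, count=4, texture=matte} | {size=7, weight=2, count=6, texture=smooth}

The rule appears to be: texture is matte.
{size=7, weight=1, count=10, texture=smooth} — texture is smooth, hence No.
{size=9, weight=11, count=4, texture=matte} — texture is matte, hence Yes.
{size=7, weight=2, count=6, texture=smooth} — texture is smooth, hence No.

No, Yes, No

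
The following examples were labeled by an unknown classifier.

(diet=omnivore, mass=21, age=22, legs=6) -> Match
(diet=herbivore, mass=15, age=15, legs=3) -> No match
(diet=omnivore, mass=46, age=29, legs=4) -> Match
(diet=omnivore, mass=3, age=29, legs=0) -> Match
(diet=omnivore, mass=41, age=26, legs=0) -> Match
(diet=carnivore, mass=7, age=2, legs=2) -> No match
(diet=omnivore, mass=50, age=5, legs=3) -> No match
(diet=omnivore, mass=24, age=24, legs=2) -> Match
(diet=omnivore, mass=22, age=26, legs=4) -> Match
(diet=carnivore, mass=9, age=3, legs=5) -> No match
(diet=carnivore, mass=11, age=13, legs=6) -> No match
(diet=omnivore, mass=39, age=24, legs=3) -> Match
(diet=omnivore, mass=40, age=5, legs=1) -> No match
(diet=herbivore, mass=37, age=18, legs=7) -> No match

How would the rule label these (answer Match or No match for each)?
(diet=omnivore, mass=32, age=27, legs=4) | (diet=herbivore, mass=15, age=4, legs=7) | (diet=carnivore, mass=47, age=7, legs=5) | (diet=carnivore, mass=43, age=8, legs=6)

Every 'Match' example satisfies: age ≥ 22. None of the 'No match' examples do.

Match, No match, No match, No match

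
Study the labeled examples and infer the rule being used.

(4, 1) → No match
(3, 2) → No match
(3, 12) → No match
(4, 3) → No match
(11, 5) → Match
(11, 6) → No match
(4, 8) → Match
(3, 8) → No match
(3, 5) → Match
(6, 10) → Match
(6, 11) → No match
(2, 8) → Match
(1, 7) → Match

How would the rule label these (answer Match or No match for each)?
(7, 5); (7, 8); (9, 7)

Match, No match, Match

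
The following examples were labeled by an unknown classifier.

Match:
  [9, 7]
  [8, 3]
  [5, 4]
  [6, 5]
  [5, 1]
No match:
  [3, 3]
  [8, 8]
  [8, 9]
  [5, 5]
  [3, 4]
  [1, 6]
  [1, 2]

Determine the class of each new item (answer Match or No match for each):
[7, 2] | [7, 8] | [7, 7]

Match, No match, No match

Comparing the two groups points to one rule — first > second.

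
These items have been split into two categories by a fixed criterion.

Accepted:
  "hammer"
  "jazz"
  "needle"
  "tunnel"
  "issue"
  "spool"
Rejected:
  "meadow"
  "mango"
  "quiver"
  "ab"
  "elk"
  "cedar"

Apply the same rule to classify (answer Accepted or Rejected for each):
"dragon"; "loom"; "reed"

Rejected, Accepted, Accepted

'Accepted' ⟺ has a double letter.
"dragon" — no doubled letter, hence Rejected. "loom" — 'oo' doubled, hence Accepted. "reed" — 'ee' doubled, hence Accepted.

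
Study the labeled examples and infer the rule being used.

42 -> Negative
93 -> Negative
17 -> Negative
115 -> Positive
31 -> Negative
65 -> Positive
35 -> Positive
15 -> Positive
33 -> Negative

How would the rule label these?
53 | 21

The common property of the 'Positive' items is: multiple of 5. No 'Negative' item has it.
53: 53 = 5·10 + 3, fails the rule → Negative.
21: 21 = 5·4 + 1, fails the rule → Negative.

Negative, Negative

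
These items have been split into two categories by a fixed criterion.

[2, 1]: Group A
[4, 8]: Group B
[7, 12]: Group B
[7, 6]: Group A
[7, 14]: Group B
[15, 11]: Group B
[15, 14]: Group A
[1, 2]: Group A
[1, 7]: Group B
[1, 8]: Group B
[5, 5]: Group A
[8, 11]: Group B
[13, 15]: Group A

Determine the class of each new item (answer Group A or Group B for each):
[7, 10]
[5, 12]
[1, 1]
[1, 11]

Rule: |first − second| ≤ 2. This holds for each 'Group A' example and fails for each 'Group B' one.
[7, 10]: |7−10| = 3 — does not satisfy this, so Group B. [5, 12]: |5−12| = 7 — does not satisfy this, so Group B. [1, 1]: |1−1| = 0 — meets the rule, so Group A. [1, 11]: |1−11| = 10 — does not satisfy this, so Group B.

Group B, Group B, Group A, Group B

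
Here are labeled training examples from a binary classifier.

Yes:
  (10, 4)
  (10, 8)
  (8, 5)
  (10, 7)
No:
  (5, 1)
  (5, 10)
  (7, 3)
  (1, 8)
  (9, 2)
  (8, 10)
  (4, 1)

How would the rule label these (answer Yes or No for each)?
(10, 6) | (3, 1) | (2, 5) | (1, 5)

Yes, No, No, No

Rule: first > second AND sum ≥ 13. This holds for each 'Yes' example and fails for each 'No' one.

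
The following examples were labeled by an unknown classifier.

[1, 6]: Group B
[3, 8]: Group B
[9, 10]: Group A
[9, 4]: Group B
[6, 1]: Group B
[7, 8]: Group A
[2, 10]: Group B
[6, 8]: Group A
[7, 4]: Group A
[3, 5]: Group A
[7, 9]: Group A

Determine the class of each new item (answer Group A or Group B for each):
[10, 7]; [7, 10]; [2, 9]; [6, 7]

Group A, Group A, Group B, Group A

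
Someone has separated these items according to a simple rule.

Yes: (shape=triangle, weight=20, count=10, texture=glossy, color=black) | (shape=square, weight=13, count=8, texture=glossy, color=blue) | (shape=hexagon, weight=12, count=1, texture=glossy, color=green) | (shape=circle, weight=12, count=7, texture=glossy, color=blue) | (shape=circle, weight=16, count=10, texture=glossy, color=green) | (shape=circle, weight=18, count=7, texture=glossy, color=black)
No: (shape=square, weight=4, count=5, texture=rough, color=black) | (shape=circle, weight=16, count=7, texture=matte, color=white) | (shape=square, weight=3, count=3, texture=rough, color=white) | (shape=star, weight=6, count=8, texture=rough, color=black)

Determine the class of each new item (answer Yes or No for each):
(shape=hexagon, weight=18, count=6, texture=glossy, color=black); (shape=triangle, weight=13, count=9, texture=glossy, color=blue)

The simplest hypothesis consistent with all the labels is: texture is glossy.
Yes: (shape=hexagon, weight=18, count=6, texture=glossy, color=black), since texture is glossy.
Yes: (shape=triangle, weight=13, count=9, texture=glossy, color=blue), since texture is glossy.

Yes, Yes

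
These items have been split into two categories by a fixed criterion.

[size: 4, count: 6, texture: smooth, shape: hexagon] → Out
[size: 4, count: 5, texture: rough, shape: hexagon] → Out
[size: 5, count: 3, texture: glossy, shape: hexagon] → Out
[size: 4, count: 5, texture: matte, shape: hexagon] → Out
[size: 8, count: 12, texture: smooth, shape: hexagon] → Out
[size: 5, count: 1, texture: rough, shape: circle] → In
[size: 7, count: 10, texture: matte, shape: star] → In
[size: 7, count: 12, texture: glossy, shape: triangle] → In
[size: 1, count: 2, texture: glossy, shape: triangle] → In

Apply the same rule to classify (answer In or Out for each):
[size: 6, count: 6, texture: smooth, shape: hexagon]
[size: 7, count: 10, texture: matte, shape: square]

Checking candidate rules against both groups, what survives is: shape is not hexagon.
[size: 6, count: 6, texture: smooth, shape: hexagon]: shape is hexagon, does not satisfy this → Out. [size: 7, count: 10, texture: matte, shape: square]: shape is square, qualifies → In.

Out, In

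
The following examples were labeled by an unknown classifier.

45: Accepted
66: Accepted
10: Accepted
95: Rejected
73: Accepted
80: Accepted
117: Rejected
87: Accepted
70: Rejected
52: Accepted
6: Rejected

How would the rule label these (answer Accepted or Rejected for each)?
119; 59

The distinguishing property — ≡ 3 (mod 7) — holds for all the 'Accepted' cases and none of the 'Rejected' cases.
119 — 119 mod 7 = 0, hence Rejected. 59 — 59 mod 7 = 3, hence Accepted.

Rejected, Accepted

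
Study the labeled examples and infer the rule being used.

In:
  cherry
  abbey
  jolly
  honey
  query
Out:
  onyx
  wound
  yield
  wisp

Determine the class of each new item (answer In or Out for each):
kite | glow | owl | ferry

Comparing the two groups points to one rule — ends with 'y'.
kite: Out (ends with 'e'). glow: Out (ends with 'w'). owl: Out (ends with 'l'). ferry: In (ends with 'y').

Out, Out, Out, In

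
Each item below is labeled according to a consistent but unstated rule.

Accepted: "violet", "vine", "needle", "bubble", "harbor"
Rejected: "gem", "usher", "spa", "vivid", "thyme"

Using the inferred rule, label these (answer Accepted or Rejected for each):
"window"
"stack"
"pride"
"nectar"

The classifier is using: even length.
"window" → length 6 → Accepted. "stack" → length 5 → Rejected. "pride" → length 5 → Rejected. "nectar" → length 6 → Accepted.

Accepted, Rejected, Rejected, Accepted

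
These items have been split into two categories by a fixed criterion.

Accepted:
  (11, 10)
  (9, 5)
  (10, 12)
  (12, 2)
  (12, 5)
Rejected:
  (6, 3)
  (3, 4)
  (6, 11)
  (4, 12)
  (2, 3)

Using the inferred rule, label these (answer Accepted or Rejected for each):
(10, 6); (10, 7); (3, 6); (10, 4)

Every 'Accepted' example satisfies: first ≥ 9. None of the 'Rejected' examples do.
Accepted: (10, 6), since first 10.
Accepted: (10, 7), since first 10.
Rejected: (3, 6), since first 3.
Accepted: (10, 4), since first 10.

Accepted, Accepted, Rejected, Accepted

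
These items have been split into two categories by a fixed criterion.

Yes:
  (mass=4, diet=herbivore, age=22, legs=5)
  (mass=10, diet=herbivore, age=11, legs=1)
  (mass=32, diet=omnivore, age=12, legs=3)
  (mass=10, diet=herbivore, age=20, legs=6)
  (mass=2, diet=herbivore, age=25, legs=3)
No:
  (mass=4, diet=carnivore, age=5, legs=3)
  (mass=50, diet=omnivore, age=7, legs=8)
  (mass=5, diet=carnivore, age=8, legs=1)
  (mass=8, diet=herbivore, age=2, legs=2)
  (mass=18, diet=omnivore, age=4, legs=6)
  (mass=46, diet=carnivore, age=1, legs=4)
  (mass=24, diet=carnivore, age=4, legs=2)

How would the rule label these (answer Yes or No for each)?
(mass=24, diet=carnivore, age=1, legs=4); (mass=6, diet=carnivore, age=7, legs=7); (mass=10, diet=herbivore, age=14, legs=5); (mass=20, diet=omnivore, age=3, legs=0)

No, No, Yes, No

'Yes' ⟺ age ≥ 11.
(mass=24, diet=carnivore, age=1, legs=4): age = 1, does not pass → No.
(mass=6, diet=carnivore, age=7, legs=7): age = 7, does not pass → No.
(mass=10, diet=herbivore, age=14, legs=5): age = 14, checks out → Yes.
(mass=20, diet=omnivore, age=3, legs=0): age = 3, does not pass → No.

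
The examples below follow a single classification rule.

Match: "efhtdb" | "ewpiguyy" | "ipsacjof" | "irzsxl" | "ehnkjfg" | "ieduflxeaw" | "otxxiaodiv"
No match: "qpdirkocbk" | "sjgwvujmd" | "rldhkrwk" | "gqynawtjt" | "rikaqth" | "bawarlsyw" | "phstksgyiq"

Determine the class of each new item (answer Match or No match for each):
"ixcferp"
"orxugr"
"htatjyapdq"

The common property of the 'Match' items is: starts with a vowel. No 'No match' item has it.
Match: "ixcferp", since starts with 'i'. Match: "orxugr", since starts with 'o'. No match: "htatjyapdq", since starts with 'h'.

Match, Match, No match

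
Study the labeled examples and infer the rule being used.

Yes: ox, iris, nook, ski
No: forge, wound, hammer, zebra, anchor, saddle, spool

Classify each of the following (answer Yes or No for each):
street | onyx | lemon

All 'Yes' examples share one property — length ≤ 4 — and every 'No' example lacks it.
street — length 6, hence No.
onyx — length 4, hence Yes.
lemon — length 5, hence No.

No, Yes, No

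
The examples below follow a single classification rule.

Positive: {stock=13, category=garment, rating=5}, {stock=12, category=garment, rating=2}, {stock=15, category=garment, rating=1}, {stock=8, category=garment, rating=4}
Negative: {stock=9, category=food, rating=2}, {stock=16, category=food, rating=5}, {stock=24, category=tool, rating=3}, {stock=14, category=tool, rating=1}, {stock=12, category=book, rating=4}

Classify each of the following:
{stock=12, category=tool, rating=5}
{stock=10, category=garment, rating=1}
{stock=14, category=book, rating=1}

All 'Positive' examples share one property — category is garment — and every 'Negative' example lacks it.
{stock=12, category=tool, rating=5} — category is tool, hence Negative. {stock=10, category=garment, rating=1} — category is garment, hence Positive. {stock=14, category=book, rating=1} — category is book, hence Negative.

Negative, Positive, Negative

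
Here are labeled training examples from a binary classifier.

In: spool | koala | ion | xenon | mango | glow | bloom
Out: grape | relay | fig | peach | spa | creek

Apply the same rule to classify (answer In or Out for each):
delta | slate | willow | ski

Out, Out, In, Out

The rule appears to be: contains 'o'.
delta: no 'o', does not pass → Out.
slate: no 'o', does not pass → Out.
willow: has 'o', matches → In.
ski: no 'o', does not pass → Out.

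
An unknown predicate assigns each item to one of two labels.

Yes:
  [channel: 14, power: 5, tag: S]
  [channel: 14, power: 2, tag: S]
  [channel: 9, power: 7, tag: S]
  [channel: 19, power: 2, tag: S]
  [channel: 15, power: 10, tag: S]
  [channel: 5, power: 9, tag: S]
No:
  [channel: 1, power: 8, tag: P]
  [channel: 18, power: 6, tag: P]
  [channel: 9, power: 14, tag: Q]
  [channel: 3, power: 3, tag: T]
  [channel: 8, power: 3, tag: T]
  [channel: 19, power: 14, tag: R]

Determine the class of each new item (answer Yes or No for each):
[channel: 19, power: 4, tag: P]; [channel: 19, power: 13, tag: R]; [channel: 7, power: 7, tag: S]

The common property of the 'Yes' items is: tag is S. No 'No' item has it.

No, No, Yes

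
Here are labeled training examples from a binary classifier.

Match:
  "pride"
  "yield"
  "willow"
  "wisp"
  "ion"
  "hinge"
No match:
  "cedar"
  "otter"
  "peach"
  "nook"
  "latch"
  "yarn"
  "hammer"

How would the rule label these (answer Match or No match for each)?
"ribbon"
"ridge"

Every 'Match' example satisfies: contains 'i'. None of the 'No match' examples do.
"ribbon": has 'i', matches → Match. "ridge": has 'i', matches → Match.

Match, Match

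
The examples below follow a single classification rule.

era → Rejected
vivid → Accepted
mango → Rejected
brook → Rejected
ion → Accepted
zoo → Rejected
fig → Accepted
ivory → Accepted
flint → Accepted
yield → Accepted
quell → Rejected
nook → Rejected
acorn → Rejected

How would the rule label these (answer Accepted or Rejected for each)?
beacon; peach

Rejected, Rejected

Comparing the two groups points to one rule — contains 'i'.
Rejected: beacon, since no 'i'.
Rejected: peach, since no 'i'.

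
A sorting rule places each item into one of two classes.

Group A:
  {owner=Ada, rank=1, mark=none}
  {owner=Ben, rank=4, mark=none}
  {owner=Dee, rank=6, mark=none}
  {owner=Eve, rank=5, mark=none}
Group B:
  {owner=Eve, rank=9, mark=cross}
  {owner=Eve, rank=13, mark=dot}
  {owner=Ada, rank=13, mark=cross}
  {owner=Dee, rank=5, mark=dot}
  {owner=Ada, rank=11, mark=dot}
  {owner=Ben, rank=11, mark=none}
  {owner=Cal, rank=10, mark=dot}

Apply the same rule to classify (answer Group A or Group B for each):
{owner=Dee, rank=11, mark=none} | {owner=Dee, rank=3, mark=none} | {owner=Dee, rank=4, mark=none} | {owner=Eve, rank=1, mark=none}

Group B, Group A, Group A, Group A

The pattern is that an item is 'Group A' exactly when: mark is none AND rank ≤ 6.
{owner=Dee, rank=11, mark=none} — mark is none, rank = 11, hence Group B. {owner=Dee, rank=3, mark=none} — mark is none, rank = 3, hence Group A. {owner=Dee, rank=4, mark=none} — mark is none, rank = 4, hence Group A. {owner=Eve, rank=1, mark=none} — mark is none, rank = 1, hence Group A.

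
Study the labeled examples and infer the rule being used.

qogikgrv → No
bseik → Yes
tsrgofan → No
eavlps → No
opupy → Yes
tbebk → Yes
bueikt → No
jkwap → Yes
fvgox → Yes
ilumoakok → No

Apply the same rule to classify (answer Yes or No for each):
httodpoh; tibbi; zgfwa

The rule appears to be: length 5.
httodpoh — length 8, hence No.
tibbi — length 5, hence Yes.
zgfwa — length 5, hence Yes.

No, Yes, Yes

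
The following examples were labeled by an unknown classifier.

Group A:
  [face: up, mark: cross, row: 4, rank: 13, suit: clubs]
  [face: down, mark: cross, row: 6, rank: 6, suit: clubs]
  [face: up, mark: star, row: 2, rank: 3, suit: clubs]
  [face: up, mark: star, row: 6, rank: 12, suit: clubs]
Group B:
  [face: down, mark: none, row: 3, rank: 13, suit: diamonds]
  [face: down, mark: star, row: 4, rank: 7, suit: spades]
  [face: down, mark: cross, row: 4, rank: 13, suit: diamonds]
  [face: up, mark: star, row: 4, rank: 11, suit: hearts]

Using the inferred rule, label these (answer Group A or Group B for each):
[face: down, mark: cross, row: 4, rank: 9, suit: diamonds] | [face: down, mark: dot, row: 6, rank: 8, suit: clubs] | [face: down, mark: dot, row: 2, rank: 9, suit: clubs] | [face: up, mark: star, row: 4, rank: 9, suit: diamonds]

Group B, Group A, Group A, Group B

Checking candidate rules against both groups, what survives is: suit is clubs.
[face: down, mark: cross, row: 4, rank: 9, suit: diamonds] — suit is diamonds, hence Group B.
[face: down, mark: dot, row: 6, rank: 8, suit: clubs] — suit is clubs, hence Group A.
[face: down, mark: dot, row: 2, rank: 9, suit: clubs] — suit is clubs, hence Group A.
[face: up, mark: star, row: 4, rank: 9, suit: diamonds] — suit is diamonds, hence Group B.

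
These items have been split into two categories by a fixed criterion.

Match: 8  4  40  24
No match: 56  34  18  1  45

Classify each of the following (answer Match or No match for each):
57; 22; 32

The pattern is that an item is 'Match' exactly when: multiple of 4 AND at most 40.

No match, No match, Match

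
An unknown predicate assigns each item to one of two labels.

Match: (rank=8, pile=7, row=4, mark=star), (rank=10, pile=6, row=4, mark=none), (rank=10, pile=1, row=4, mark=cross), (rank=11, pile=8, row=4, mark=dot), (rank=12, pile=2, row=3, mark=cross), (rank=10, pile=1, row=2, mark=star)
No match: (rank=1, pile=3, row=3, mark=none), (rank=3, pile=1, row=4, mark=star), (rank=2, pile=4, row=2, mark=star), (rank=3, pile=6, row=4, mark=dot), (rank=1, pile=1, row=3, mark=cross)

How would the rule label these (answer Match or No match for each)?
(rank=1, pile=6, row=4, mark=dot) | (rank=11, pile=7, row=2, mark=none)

No match, Match

The distinguishing property — rank ≥ 8 — holds for all the 'Match' cases and none of the 'No match' cases.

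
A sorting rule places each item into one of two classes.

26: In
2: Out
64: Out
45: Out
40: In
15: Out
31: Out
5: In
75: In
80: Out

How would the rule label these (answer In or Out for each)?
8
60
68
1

The common property of the 'In' items is: ≡ 5 (mod 7). No 'Out' item has it.

Out, Out, In, Out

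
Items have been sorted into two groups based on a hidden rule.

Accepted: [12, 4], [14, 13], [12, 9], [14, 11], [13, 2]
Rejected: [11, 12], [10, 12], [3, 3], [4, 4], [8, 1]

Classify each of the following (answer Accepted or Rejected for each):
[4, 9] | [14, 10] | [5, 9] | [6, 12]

Rejected, Accepted, Rejected, Rejected

The distinguishing property — first ≥ 12 — holds for all the 'Accepted' cases and none of the 'Rejected' cases.
[4, 9] → first 4 → Rejected.
[14, 10] → first 14 → Accepted.
[5, 9] → first 5 → Rejected.
[6, 12] → first 6 → Rejected.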